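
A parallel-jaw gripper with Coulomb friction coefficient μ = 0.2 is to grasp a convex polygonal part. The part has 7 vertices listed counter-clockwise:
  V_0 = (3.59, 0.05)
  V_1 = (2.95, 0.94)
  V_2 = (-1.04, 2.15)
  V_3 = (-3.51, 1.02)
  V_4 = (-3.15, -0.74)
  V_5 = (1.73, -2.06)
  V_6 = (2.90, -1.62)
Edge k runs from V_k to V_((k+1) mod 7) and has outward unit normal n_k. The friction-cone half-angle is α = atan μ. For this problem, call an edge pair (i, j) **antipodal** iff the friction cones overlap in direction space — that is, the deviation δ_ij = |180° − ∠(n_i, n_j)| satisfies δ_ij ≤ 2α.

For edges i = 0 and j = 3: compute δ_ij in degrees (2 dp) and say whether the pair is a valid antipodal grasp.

α = atan 0.2 = 11.31°;  2α = 22.62°
edge 0: e_0 = (-0.64, +0.89);  n_0 = (+0.8119, +0.5838)
edge 3: e_3 = (+0.36, -1.76);  n_3 = (-0.9797, -0.2004)
∠(n_0, n_3) = 155.84°
δ = |180° − 155.84°| = 24.16°
24.16° > 2α = 22.62°  →  invalid

δ = 24.16°, invalid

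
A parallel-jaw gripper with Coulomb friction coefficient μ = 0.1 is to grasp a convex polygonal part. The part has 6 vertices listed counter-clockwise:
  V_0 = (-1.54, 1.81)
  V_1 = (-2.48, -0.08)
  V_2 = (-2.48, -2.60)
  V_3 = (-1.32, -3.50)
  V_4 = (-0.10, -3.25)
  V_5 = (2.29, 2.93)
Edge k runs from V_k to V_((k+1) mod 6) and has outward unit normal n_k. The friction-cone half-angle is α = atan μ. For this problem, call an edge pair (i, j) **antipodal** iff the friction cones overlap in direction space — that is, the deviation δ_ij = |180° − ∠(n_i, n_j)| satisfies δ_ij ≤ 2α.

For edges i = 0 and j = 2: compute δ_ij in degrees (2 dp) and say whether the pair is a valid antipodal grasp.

α = atan 0.1 = 5.71°;  2α = 11.42°
edge 0: e_0 = (-0.94, -1.89);  n_0 = (-0.8954, +0.4453)
edge 2: e_2 = (+1.16, -0.90);  n_2 = (-0.6130, -0.7901)
∠(n_0, n_2) = 78.64°
δ = |180° − 78.64°| = 101.36°
101.36° > 2α = 11.42°  →  invalid

δ = 101.36°, invalid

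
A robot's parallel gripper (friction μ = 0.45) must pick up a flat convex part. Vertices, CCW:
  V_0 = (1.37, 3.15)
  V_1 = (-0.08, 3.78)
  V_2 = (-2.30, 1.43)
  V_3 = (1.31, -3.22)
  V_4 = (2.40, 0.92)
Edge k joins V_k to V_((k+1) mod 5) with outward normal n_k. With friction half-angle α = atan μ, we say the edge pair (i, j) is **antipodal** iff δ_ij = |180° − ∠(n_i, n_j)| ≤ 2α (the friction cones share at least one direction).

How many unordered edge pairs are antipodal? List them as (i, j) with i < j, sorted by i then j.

count = 3; pairs: (0,2), (1,3), (2,4)

α = atan 0.45 = 24.23°;  2α = 48.46°
n_0 = (+0.3985, +0.9172)
n_1 = (-0.7269, +0.6867)
n_2 = (-0.7899, -0.6132)
n_3 = (+0.9670, -0.2546)
n_4 = (+0.9078, +0.4193)
  (0,1): δ = 109.89°  ·
  (0,2): δ = 28.69°  ✓
  (0,3): δ = 98.73°  ·
  (0,4): δ = 138.28°  ·
  (1,2): δ = 98.81°  ·
  (1,3): δ = 28.62°  ✓
  (1,4): δ = 68.16°  ·
  (2,3): δ = 52.57°  ·
  (2,4): δ = 13.03°  ✓
  (3,4): δ = 140.46°  ·
antipodal pairs: 3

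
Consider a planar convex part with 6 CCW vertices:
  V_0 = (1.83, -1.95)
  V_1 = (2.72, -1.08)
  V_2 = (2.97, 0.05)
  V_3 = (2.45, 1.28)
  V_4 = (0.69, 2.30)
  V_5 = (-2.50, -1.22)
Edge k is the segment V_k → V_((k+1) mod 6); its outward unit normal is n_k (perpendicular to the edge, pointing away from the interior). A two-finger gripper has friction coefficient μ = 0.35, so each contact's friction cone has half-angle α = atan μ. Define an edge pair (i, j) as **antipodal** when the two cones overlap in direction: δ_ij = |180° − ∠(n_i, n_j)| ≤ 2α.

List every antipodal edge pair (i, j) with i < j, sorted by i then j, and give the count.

count = 3; pairs: (0,4), (1,4), (3,5)

α = atan 0.35 = 19.29°;  2α = 38.58°
n_0 = (+0.6990, -0.7151)
n_1 = (+0.9764, -0.2160)
n_2 = (+0.9211, +0.3894)
n_3 = (+0.5014, +0.8652)
n_4 = (-0.7410, +0.6715)
n_5 = (-0.1662, -0.9861)
  (0,1): δ = 146.82°  ·
  (0,2): δ = 111.43°  ·
  (0,3): δ = 74.44°  ·
  (0,4): δ = 3.47°  ✓
  (0,5): δ = 126.08°  ·
  (1,2): δ = 144.61°  ·
  (1,3): δ = 107.62°  ·
  (1,4): δ = 29.71°  ✓
  (1,5): δ = 92.91°  ·
  (2,3): δ = 143.01°  ·
  (2,4): δ = 65.10°  ·
  (2,5): δ = 57.51°  ·
  (3,4): δ = 102.09°  ·
  (3,5): δ = 20.52°  ✓
  (4,5): δ = 57.39°  ·
antipodal pairs: 3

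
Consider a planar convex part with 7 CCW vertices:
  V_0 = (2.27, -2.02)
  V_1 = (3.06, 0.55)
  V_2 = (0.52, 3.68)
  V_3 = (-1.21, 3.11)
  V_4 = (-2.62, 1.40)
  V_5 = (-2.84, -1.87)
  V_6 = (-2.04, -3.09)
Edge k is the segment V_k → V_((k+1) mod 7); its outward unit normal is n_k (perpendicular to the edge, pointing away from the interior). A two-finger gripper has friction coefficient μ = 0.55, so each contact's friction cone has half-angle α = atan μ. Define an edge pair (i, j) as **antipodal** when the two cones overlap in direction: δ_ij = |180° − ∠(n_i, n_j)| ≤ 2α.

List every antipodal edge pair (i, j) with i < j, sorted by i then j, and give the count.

α = atan 0.55 = 28.81°;  2α = 57.62°
n_0 = (+0.9559, -0.2938)
n_1 = (+0.7765, +0.6301)
n_2 = (-0.3129, +0.9498)
n_3 = (-0.7715, +0.6362)
n_4 = (-0.9977, +0.0671)
n_5 = (-0.8362, -0.5484)
n_6 = (+0.2409, -0.9705)
  (0,1): δ = 123.85°  ·
  (0,2): δ = 54.68°  ✓
  (0,3): δ = 22.42°  ✓
  (0,4): δ = 13.24°  ✓
  (0,5): δ = 50.34°  ✓
  (0,6): δ = 121.03°  ·
  (1,2): δ = 110.82°  ·
  (1,3): δ = 78.57°  ·
  (1,4): δ = 42.91°  ✓
  (1,5): δ = 5.81°  ✓
  (1,6): δ = 64.88°  ·
  (2,3): δ = 147.74°  ·
  (2,4): δ = 112.08°  ·
  (2,5): δ = 74.98°  ·
  (2,6): δ = 4.29°  ✓
  (3,4): δ = 144.34°  ·
  (3,5): δ = 107.24°  ·
  (3,6): δ = 36.55°  ✓
  (4,5): δ = 142.90°  ·
  (4,6): δ = 72.21°  ·
  (5,6): δ = 109.31°  ·
antipodal pairs: 8

count = 8; pairs: (0,2), (0,3), (0,4), (0,5), (1,4), (1,5), (2,6), (3,6)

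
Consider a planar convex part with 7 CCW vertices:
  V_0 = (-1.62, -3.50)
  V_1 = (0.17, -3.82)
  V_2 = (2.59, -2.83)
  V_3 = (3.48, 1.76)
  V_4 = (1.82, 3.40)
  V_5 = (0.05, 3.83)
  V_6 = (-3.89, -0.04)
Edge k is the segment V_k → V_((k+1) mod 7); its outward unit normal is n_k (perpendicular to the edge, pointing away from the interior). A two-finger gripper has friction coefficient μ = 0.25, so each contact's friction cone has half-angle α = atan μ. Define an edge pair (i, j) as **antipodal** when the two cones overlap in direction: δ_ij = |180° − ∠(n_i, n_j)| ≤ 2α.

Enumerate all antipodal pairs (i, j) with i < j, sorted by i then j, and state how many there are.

α = atan 0.25 = 14.04°;  2α = 28.07°
n_0 = (-0.1760, -0.9844)
n_1 = (+0.3786, -0.9255)
n_2 = (+0.9817, -0.1904)
n_3 = (+0.7028, +0.7114)
n_4 = (+0.2361, +0.9717)
n_5 = (-0.7007, +0.7134)
n_6 = (-0.8361, -0.5486)
  (0,1): δ = 147.62°  ·
  (0,2): δ = 90.84°  ·
  (0,3): δ = 34.52°  ·
  (0,4): δ = 3.52°  ✓
  (0,5): δ = 54.62°  ·
  (0,6): δ = 133.40°  ·
  (1,2): δ = 123.22°  ·
  (1,3): δ = 66.90°  ·
  (1,4): δ = 35.90°  ·
  (1,5): δ = 22.24°  ✓
  (1,6): δ = 101.02°  ·
  (2,3): δ = 123.68°  ·
  (2,4): δ = 92.68°  ·
  (2,5): δ = 34.54°  ·
  (2,6): δ = 44.24°  ·
  (3,4): δ = 149.00°  ·
  (3,5): δ = 90.86°  ·
  (3,6): δ = 12.08°  ✓
  (4,5): δ = 121.86°  ·
  (4,6): δ = 43.08°  ·
  (5,6): δ = 101.22°  ·
antipodal pairs: 3

count = 3; pairs: (0,4), (1,5), (3,6)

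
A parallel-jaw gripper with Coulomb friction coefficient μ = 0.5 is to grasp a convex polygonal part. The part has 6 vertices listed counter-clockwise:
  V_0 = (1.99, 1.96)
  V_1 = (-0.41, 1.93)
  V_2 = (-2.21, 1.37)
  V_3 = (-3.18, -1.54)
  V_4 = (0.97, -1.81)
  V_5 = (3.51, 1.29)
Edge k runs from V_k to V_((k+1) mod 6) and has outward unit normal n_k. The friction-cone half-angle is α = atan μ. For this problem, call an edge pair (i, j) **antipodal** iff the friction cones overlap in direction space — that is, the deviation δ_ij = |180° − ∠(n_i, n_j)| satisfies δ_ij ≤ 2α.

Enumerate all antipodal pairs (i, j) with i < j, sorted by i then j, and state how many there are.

count = 6; pairs: (0,3), (0,4), (1,3), (1,4), (2,4), (3,5)

α = atan 0.5 = 26.57°;  2α = 53.13°
n_0 = (-0.0125, +0.9999)
n_1 = (-0.2971, +0.9549)
n_2 = (-0.9487, +0.3162)
n_3 = (-0.0649, -0.9979)
n_4 = (+0.7735, -0.6338)
n_5 = (+0.4033, +0.9150)
  (0,1): δ = 163.43°  ·
  (0,2): δ = 109.15°  ·
  (0,3): δ = 4.44°  ✓
  (0,4): δ = 49.95°  ✓
  (0,5): δ = 155.50°  ·
  (1,2): δ = 125.72°  ·
  (1,3): δ = 21.00°  ✓
  (1,4): δ = 33.39°  ✓
  (1,5): δ = 138.93°  ·
  (2,3): δ = 75.29°  ·
  (2,4): δ = 20.89°  ✓
  (2,5): δ = 84.65°  ·
  (3,4): δ = 125.61°  ·
  (3,5): δ = 20.06°  ✓
  (4,5): δ = 74.46°  ·
antipodal pairs: 6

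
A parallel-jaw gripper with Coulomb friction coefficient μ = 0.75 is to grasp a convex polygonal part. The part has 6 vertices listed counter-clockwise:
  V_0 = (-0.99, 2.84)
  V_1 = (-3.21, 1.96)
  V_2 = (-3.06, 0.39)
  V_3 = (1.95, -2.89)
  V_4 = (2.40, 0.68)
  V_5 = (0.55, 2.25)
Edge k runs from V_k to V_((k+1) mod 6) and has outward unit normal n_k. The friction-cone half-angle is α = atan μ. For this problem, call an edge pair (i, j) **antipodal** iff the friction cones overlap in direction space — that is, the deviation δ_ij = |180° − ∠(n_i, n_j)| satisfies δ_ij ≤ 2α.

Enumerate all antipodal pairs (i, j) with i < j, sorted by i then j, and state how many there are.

α = atan 0.75 = 36.87°;  2α = 73.74°
n_0 = (-0.3685, +0.9296)
n_1 = (-0.9955, -0.0951)
n_2 = (-0.5477, -0.8366)
n_3 = (+0.9921, -0.1251)
n_4 = (+0.6471, +0.7624)
n_5 = (+0.3578, +0.9338)
  (0,1): δ = 106.17°  ·
  (0,2): δ = 54.84°  ✓
  (0,3): δ = 61.19°  ✓
  (0,4): δ = 118.06°  ·
  (0,5): δ = 137.41°  ·
  (1,2): δ = 128.67°  ·
  (1,3): δ = 12.64°  ✓
  (1,4): δ = 44.22°  ✓
  (1,5): δ = 63.58°  ✓
  (2,3): δ = 63.97°  ✓
  (2,4): δ = 7.11°  ✓
  (2,5): δ = 12.25°  ✓
  (3,4): δ = 123.14°  ·
  (3,5): δ = 103.78°  ·
  (4,5): δ = 160.64°  ·
antipodal pairs: 8

count = 8; pairs: (0,2), (0,3), (1,3), (1,4), (1,5), (2,3), (2,4), (2,5)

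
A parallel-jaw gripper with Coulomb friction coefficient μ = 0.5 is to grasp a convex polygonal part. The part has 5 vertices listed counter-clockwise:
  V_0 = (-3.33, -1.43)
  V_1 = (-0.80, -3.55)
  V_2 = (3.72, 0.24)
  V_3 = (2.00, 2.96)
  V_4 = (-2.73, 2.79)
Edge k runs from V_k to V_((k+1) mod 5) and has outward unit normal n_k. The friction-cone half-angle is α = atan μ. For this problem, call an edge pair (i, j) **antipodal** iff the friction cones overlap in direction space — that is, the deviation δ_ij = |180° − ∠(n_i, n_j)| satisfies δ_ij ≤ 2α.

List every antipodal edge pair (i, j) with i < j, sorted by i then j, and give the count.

α = atan 0.5 = 26.57°;  2α = 53.13°
n_0 = (-0.6423, -0.7665)
n_1 = (+0.6425, -0.7663)
n_2 = (+0.8452, +0.5345)
n_3 = (-0.0359, +0.9994)
n_4 = (-0.9900, +0.1408)
  (0,1): δ = 100.06°  ·
  (0,2): δ = 17.73°  ✓
  (0,3): δ = 42.02°  ✓
  (0,4): δ = 121.87°  ·
  (1,2): δ = 97.67°  ·
  (1,3): δ = 37.92°  ✓
  (1,4): δ = 41.93°  ✓
  (2,3): δ = 120.25°  ·
  (2,4): δ = 40.40°  ✓
  (3,4): δ = 100.15°  ·
antipodal pairs: 5

count = 5; pairs: (0,2), (0,3), (1,3), (1,4), (2,4)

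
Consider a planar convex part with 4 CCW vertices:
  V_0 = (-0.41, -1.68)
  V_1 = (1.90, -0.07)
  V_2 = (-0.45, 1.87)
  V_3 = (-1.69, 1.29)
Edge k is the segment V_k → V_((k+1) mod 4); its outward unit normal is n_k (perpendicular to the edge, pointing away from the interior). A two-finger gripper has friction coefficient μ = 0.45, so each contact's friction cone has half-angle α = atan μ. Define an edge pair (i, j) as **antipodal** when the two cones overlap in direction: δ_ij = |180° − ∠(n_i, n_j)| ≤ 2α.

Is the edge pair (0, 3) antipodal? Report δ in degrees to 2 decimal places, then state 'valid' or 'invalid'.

α = atan 0.45 = 24.23°;  2α = 48.46°
edge 0: e_0 = (+2.31, +1.61);  n_0 = (+0.5718, -0.8204)
edge 3: e_3 = (+1.28, -2.97);  n_3 = (-0.9183, -0.3958)
∠(n_0, n_3) = 101.56°
δ = |180° − 101.56°| = 78.44°
78.44° > 2α = 48.46°  →  invalid

δ = 78.44°, invalid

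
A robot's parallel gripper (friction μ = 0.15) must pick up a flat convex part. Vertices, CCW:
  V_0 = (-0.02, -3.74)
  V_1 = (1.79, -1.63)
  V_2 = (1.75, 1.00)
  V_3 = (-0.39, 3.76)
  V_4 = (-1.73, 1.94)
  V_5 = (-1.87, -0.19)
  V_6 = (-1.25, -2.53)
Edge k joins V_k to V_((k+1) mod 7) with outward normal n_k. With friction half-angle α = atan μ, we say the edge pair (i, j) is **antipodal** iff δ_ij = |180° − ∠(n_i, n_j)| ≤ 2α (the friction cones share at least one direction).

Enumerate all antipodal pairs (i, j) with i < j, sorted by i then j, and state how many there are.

α = atan 0.15 = 8.53°;  2α = 17.06°
n_0 = (+0.7590, -0.6511)
n_1 = (+0.9999, +0.0152)
n_2 = (+0.7903, +0.6128)
n_3 = (-0.8053, +0.5929)
n_4 = (-0.9978, +0.0656)
n_5 = (-0.9666, -0.2561)
n_6 = (-0.7013, -0.7129)
  (0,1): δ = 138.50°  ·
  (0,2): δ = 101.59°  ·
  (0,3): δ = 4.26°  ✓
  (0,4): δ = 36.86°  ·
  (0,5): δ = 55.46°  ·
  (0,6): δ = 86.09°  ·
  (1,2): δ = 143.08°  ·
  (1,3): δ = 37.23°  ·
  (1,4): δ = 4.63°  ✓
  (1,5): δ = 13.97°  ✓
  (1,6): δ = 44.60°  ·
  (2,3): δ = 74.15°  ·
  (2,4): δ = 41.55°  ·
  (2,5): δ = 22.95°  ·
  (2,6): δ = 7.68°  ✓
  (3,4): δ = 147.40°  ·
  (3,5): δ = 128.80°  ·
  (3,6): δ = 98.17°  ·
  (4,5): δ = 161.40°  ·
  (4,6): δ = 130.77°  ·
  (5,6): δ = 149.37°  ·
antipodal pairs: 4

count = 4; pairs: (0,3), (1,4), (1,5), (2,6)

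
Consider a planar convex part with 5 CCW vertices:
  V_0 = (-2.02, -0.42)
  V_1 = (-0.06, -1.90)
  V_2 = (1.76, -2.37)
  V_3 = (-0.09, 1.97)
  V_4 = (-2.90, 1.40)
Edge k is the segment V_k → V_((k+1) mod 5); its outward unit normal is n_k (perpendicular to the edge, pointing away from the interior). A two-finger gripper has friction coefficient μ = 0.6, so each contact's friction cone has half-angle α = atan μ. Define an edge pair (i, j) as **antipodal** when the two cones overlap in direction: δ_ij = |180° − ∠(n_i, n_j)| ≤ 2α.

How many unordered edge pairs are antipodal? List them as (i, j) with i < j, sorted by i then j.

count = 5; pairs: (0,2), (0,3), (1,2), (1,3), (2,4)

α = atan 0.6 = 30.96°;  2α = 61.93°
n_0 = (-0.6026, -0.7980)
n_1 = (-0.2500, -0.9682)
n_2 = (+0.9199, +0.3921)
n_3 = (-0.1988, +0.9800)
n_4 = (-0.9003, -0.4353)
  (0,1): δ = 157.42°  ·
  (0,2): δ = 29.86°  ✓
  (0,3): δ = 48.52°  ✓
  (0,4): δ = 152.86°  ·
  (1,2): δ = 52.43°  ✓
  (1,3): δ = 25.95°  ✓
  (1,4): δ = 130.28°  ·
  (2,3): δ = 101.62°  ·
  (2,4): δ = 2.72°  ✓
  (3,4): δ = 75.66°  ·
antipodal pairs: 5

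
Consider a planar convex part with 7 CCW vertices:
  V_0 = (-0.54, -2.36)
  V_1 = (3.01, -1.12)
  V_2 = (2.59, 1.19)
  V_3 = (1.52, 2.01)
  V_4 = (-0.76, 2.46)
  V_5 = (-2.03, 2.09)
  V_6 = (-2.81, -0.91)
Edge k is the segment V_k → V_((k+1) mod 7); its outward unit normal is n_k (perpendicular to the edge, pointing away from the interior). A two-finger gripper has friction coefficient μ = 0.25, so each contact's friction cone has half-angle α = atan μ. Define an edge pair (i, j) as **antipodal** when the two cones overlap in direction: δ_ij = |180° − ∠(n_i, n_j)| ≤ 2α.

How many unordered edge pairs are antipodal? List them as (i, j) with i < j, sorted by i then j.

α = atan 0.25 = 14.04°;  2α = 28.07°
n_0 = (+0.3298, -0.9441)
n_1 = (+0.9839, +0.1789)
n_2 = (+0.6083, +0.7937)
n_3 = (+0.1936, +0.9811)
n_4 = (-0.2797, +0.9601)
n_5 = (-0.9678, +0.2516)
n_6 = (-0.5383, -0.8427)
  (0,1): δ = 98.95°  ·
  (0,2): δ = 56.72°  ·
  (0,3): δ = 30.42°  ·
  (0,4): δ = 3.01°  ✓
  (0,5): δ = 56.17°  ·
  (0,6): δ = 128.18°  ·
  (1,2): δ = 137.77°  ·
  (1,3): δ = 111.47°  ·
  (1,4): δ = 84.06°  ·
  (1,5): δ = 24.88°  ✓
  (1,6): δ = 47.13°  ·
  (2,3): δ = 153.70°  ·
  (2,4): δ = 126.29°  ·
  (2,5): δ = 67.11°  ·
  (2,6): δ = 4.90°  ✓
  (3,4): δ = 152.59°  ·
  (3,5): δ = 93.41°  ·
  (3,6): δ = 21.40°  ✓
  (4,5): δ = 120.82°  ·
  (4,6): δ = 48.81°  ·
  (5,6): δ = 107.99°  ·
antipodal pairs: 4

count = 4; pairs: (0,4), (1,5), (2,6), (3,6)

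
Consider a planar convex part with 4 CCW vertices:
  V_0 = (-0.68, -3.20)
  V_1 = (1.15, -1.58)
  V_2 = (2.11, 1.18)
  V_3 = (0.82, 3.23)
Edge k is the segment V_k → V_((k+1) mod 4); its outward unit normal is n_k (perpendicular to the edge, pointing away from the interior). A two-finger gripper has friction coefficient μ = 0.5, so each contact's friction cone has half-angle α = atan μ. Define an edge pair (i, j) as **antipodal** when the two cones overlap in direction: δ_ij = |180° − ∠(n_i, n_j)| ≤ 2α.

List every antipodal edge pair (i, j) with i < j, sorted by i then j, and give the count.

count = 3; pairs: (0,3), (1,3), (2,3)

α = atan 0.5 = 26.57°;  2α = 53.13°
n_0 = (+0.6628, -0.7488)
n_1 = (+0.9445, -0.3285)
n_2 = (+0.8464, +0.5326)
n_3 = (-0.9739, +0.2272)
  (0,1): δ = 150.70°  ·
  (0,2): δ = 99.34°  ·
  (0,3): δ = 35.35°  ✓
  (1,2): δ = 128.64°  ·
  (1,3): δ = 6.05°  ✓
  (2,3): δ = 45.31°  ✓
antipodal pairs: 3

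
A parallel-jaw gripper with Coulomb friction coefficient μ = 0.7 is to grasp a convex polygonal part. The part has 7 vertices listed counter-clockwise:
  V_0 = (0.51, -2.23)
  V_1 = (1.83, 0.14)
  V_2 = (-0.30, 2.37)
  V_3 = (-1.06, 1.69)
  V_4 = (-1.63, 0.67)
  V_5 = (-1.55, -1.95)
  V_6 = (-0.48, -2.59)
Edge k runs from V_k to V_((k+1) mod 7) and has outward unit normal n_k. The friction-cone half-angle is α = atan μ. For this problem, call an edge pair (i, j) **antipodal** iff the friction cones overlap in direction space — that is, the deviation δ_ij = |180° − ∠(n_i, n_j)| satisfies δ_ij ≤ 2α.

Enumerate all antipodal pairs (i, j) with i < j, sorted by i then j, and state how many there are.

α = atan 0.7 = 34.99°;  2α = 69.98°
n_0 = (+0.8736, -0.4866)
n_1 = (+0.7231, +0.6907)
n_2 = (-0.6668, +0.7452)
n_3 = (-0.8729, +0.4878)
n_4 = (-0.9995, -0.0305)
n_5 = (-0.5133, -0.8582)
n_6 = (+0.3417, -0.9398)
  (0,1): δ = 107.20°  ·
  (0,2): δ = 19.06°  ✓
  (0,3): δ = 0.08°  ✓
  (0,4): δ = 30.87°  ✓
  (0,5): δ = 88.23°  ·
  (0,6): δ = 139.10°  ·
  (1,2): δ = 91.87°  ·
  (1,3): δ = 72.88°  ·
  (1,4): δ = 41.94°  ✓
  (1,5): δ = 15.43°  ✓
  (1,6): δ = 66.30°  ✓
  (2,3): δ = 161.02°  ·
  (2,4): δ = 130.07°  ·
  (2,5): δ = 72.71°  ·
  (2,6): δ = 21.84°  ✓
  (3,4): δ = 149.05°  ·
  (3,5): δ = 91.69°  ·
  (3,6): δ = 40.82°  ✓
  (4,5): δ = 122.63°  ·
  (4,6): δ = 71.77°  ·
  (5,6): δ = 129.13°  ·
antipodal pairs: 8

count = 8; pairs: (0,2), (0,3), (0,4), (1,4), (1,5), (1,6), (2,6), (3,6)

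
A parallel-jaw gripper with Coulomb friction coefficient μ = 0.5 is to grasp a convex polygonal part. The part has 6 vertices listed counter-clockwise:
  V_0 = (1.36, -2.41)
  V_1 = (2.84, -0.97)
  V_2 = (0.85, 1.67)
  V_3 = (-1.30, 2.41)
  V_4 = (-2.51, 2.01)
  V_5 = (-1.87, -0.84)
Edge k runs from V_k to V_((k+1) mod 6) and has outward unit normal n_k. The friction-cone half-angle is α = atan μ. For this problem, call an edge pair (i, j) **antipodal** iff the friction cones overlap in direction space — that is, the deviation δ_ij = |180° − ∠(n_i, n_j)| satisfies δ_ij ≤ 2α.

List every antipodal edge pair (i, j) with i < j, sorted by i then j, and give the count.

count = 5; pairs: (0,3), (1,4), (1,5), (2,5), (3,5)

α = atan 0.5 = 26.57°;  2α = 53.13°
n_0 = (+0.6974, -0.7167)
n_1 = (+0.7985, +0.6019)
n_2 = (+0.3254, +0.9456)
n_3 = (-0.3139, +0.9495)
n_4 = (-0.9757, -0.2191)
n_5 = (-0.4372, -0.8994)
  (0,1): δ = 97.21°  ·
  (0,2): δ = 63.21°  ·
  (0,3): δ = 25.92°  ✓
  (0,4): δ = 58.44°  ·
  (0,5): δ = 109.86°  ·
  (1,2): δ = 146.00°  ·
  (1,3): δ = 108.72°  ·
  (1,4): δ = 24.35°  ✓
  (1,5): δ = 27.07°  ✓
  (2,3): δ = 142.71°  ·
  (2,4): δ = 58.35°  ·
  (2,5): δ = 6.93°  ✓
  (3,4): δ = 95.64°  ·
  (3,5): δ = 44.22°  ✓
  (4,5): δ = 128.58°  ·
antipodal pairs: 5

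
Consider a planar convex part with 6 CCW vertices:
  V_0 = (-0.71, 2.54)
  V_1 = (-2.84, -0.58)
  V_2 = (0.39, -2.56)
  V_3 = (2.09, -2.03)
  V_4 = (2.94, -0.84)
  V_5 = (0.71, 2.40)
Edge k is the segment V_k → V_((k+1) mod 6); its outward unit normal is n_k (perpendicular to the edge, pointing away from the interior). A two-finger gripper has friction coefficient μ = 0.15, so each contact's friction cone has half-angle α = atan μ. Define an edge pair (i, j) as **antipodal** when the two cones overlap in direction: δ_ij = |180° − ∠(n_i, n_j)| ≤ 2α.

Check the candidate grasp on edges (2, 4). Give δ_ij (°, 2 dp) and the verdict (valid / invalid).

α = atan 0.15 = 8.53°;  2α = 17.06°
edge 2: e_2 = (+1.70, +0.53);  n_2 = (+0.2976, -0.9547)
edge 4: e_4 = (-2.23, +3.24);  n_4 = (+0.8237, +0.5670)
∠(n_2, n_4) = 107.22°
δ = |180° − 107.22°| = 72.78°
72.78° > 2α = 17.06°  →  invalid

δ = 72.78°, invalid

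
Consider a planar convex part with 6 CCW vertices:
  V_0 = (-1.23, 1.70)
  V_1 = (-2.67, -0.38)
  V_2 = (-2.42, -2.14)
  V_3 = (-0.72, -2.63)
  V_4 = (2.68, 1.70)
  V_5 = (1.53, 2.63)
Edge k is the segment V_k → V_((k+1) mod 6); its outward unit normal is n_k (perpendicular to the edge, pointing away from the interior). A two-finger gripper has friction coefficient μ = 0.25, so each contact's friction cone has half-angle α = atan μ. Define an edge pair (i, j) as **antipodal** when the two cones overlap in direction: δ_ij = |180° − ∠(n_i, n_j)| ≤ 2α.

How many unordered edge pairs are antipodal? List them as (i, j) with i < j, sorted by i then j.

count = 2; pairs: (0,3), (2,4)

α = atan 0.25 = 14.04°;  2α = 28.07°
n_0 = (-0.8222, +0.5692)
n_1 = (-0.9901, -0.1406)
n_2 = (-0.2770, -0.9609)
n_3 = (+0.7865, -0.6176)
n_4 = (+0.6288, +0.7776)
n_5 = (-0.3193, +0.9476)
  (0,1): δ = 137.22°  ·
  (0,2): δ = 71.38°  ·
  (0,3): δ = 3.44°  ✓
  (0,4): δ = 85.73°  ·
  (0,5): δ = 143.32°  ·
  (1,2): δ = 114.16°  ·
  (1,3): δ = 46.22°  ·
  (1,4): δ = 42.95°  ·
  (1,5): δ = 100.54°  ·
  (2,3): δ = 112.06°  ·
  (2,4): δ = 22.88°  ✓
  (2,5): δ = 34.70°  ·
  (3,4): δ = 90.82°  ·
  (3,5): δ = 33.24°  ·
  (4,5): δ = 122.42°  ·
antipodal pairs: 2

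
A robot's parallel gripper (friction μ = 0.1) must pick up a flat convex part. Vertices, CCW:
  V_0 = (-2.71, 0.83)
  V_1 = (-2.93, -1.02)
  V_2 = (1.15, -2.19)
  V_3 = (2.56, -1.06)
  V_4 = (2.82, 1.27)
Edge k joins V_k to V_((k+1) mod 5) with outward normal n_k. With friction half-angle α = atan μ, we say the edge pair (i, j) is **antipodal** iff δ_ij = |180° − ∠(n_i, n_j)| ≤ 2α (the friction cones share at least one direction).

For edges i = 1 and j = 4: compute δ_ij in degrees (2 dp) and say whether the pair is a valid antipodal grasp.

δ = 20.55°, invalid

α = atan 0.1 = 5.71°;  2α = 11.42°
edge 1: e_1 = (+4.08, -1.17);  n_1 = (-0.2757, -0.9613)
edge 4: e_4 = (-5.53, -0.44);  n_4 = (-0.0793, +0.9968)
∠(n_1, n_4) = 159.45°
δ = |180° − 159.45°| = 20.55°
20.55° > 2α = 11.42°  →  invalid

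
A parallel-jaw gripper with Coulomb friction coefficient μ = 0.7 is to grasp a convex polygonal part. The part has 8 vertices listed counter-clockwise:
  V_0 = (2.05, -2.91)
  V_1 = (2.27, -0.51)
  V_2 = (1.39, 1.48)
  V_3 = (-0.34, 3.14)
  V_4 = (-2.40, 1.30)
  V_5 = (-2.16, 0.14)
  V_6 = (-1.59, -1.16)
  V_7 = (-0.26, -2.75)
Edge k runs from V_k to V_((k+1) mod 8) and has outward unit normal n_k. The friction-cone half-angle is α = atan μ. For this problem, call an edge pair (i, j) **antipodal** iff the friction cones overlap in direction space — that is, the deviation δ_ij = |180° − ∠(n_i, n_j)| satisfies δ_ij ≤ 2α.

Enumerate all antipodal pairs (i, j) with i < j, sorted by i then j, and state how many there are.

count = 13; pairs: (0,3), (0,4), (0,5), (0,6), (1,4), (1,5), (1,6), (1,7), (2,4), (2,5), (2,6), (2,7), (3,7)

α = atan 0.7 = 34.99°;  2α = 69.98°
n_0 = (+0.9958, -0.0913)
n_1 = (+0.9146, +0.4044)
n_2 = (+0.6924, +0.7216)
n_3 = (-0.6662, +0.7458)
n_4 = (-0.9793, -0.2026)
n_5 = (-0.9158, -0.4016)
n_6 = (-0.7670, -0.6416)
n_7 = (-0.0691, -0.9976)
  (0,1): δ = 150.91°  ·
  (0,2): δ = 128.58°  ·
  (0,3): δ = 42.99°  ✓
  (0,4): δ = 16.93°  ✓
  (0,5): δ = 28.91°  ✓
  (0,6): δ = 45.15°  ✓
  (0,7): δ = 91.28°  ·
  (1,2): δ = 157.67°  ·
  (1,3): δ = 72.08°  ·
  (1,4): δ = 12.17°  ✓
  (1,5): δ = 0.18°  ✓
  (1,6): δ = 16.06°  ✓
  (1,7): δ = 62.18°  ✓
  (2,3): δ = 94.41°  ·
  (2,4): δ = 34.49°  ✓
  (2,5): δ = 22.51°  ✓
  (2,6): δ = 6.27°  ✓
  (2,7): δ = 39.85°  ✓
  (3,4): δ = 120.08°  ·
  (3,5): δ = 108.10°  ·
  (3,6): δ = 91.86°  ·
  (3,7): δ = 45.73°  ✓
  (4,5): δ = 168.01°  ·
  (4,6): δ = 151.78°  ·
  (4,7): δ = 105.65°  ·
  (5,6): δ = 163.76°  ·
  (5,7): δ = 117.64°  ·
  (6,7): δ = 133.87°  ·
antipodal pairs: 13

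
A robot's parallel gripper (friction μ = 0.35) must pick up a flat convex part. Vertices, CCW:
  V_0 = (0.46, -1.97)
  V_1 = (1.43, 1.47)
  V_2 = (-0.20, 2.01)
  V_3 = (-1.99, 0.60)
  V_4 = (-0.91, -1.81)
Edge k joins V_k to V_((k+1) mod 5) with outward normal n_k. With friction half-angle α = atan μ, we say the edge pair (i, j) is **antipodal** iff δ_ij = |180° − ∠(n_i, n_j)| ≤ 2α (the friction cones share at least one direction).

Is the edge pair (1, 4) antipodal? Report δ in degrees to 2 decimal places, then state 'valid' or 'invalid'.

δ = 11.67°, valid

α = atan 0.35 = 19.29°;  2α = 38.58°
edge 1: e_1 = (-1.63, +0.54);  n_1 = (+0.3145, +0.9493)
edge 4: e_4 = (+1.37, -0.16);  n_4 = (-0.1160, -0.9932)
∠(n_1, n_4) = 168.33°
δ = |180° − 168.33°| = 11.67°
11.67° ≤ 2α = 38.58°  →  valid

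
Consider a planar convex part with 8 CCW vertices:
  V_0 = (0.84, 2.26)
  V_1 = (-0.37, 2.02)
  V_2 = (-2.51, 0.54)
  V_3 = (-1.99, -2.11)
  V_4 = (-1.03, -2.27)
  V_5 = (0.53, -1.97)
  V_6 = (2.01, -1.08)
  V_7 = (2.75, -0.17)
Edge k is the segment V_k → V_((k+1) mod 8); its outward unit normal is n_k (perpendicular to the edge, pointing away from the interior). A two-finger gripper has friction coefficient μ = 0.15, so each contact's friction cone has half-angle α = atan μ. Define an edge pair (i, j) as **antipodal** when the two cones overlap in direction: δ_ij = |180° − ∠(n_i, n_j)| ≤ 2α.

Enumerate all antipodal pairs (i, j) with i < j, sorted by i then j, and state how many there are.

count = 3; pairs: (0,4), (1,5), (1,6)

α = atan 0.15 = 8.53°;  2α = 17.06°
n_0 = (-0.1946, +0.9809)
n_1 = (-0.5688, +0.8225)
n_2 = (-0.9813, -0.1926)
n_3 = (-0.1644, -0.9864)
n_4 = (+0.1888, -0.9820)
n_5 = (+0.5153, -0.8570)
n_6 = (+0.7759, -0.6309)
n_7 = (+0.7862, +0.6180)
  (0,1): δ = 156.55°  ·
  (0,2): δ = 90.12°  ·
  (0,3): δ = 20.68°  ·
  (0,4): δ = 0.33°  ✓
  (0,5): δ = 19.80°  ·
  (0,6): δ = 39.66°  ·
  (0,7): δ = 116.95°  ·
  (1,2): δ = 113.57°  ·
  (1,3): δ = 44.13°  ·
  (1,4): δ = 23.78°  ·
  (1,5): δ = 3.65°  ✓
  (1,6): δ = 16.22°  ✓
  (1,7): δ = 93.50°  ·
  (2,3): δ = 110.56°  ·
  (2,4): δ = 90.22°  ·
  (2,5): δ = 70.08°  ·
  (2,6): δ = 50.22°  ·
  (2,7): δ = 27.07°  ·
  (3,4): δ = 159.65°  ·
  (3,5): δ = 139.52°  ·
  (3,6): δ = 119.66°  ·
  (3,7): δ = 42.37°  ·
  (4,5): δ = 159.86°  ·
  (4,6): δ = 140.00°  ·
  (4,7): δ = 62.72°  ·
  (5,6): δ = 160.14°  ·
  (5,7): δ = 82.85°  ·
  (6,7): δ = 102.71°  ·
antipodal pairs: 3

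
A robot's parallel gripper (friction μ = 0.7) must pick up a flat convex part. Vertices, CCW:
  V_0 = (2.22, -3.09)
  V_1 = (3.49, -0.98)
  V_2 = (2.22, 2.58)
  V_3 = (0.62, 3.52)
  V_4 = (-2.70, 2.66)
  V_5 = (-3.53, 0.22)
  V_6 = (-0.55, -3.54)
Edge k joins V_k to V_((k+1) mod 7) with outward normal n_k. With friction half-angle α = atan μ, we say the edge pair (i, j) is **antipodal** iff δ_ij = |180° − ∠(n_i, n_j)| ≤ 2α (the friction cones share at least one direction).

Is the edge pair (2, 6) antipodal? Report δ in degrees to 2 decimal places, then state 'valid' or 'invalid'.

α = atan 0.7 = 34.99°;  2α = 69.98°
edge 2: e_2 = (-1.60, +0.94);  n_2 = (+0.5065, +0.8622)
edge 6: e_6 = (+2.77, +0.45);  n_6 = (+0.1604, -0.9871)
∠(n_2, n_6) = 140.34°
δ = |180° − 140.34°| = 39.66°
39.66° ≤ 2α = 69.98°  →  valid

δ = 39.66°, valid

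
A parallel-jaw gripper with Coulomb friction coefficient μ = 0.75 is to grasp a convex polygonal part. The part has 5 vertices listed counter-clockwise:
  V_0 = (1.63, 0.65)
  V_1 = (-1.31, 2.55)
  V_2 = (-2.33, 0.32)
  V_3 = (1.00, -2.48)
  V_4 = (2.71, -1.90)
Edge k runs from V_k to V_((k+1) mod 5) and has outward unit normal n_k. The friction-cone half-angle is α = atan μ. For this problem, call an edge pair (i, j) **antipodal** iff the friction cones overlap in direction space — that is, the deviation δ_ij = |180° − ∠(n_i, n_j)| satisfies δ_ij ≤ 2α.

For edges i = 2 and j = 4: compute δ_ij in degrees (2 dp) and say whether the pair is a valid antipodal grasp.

α = atan 0.75 = 36.87°;  2α = 73.74°
edge 2: e_2 = (+3.33, -2.80);  n_2 = (-0.6436, -0.7654)
edge 4: e_4 = (-1.08, +2.55);  n_4 = (+0.9208, +0.3900)
∠(n_2, n_4) = 153.01°
δ = |180° − 153.01°| = 26.99°
26.99° ≤ 2α = 73.74°  →  valid

δ = 26.99°, valid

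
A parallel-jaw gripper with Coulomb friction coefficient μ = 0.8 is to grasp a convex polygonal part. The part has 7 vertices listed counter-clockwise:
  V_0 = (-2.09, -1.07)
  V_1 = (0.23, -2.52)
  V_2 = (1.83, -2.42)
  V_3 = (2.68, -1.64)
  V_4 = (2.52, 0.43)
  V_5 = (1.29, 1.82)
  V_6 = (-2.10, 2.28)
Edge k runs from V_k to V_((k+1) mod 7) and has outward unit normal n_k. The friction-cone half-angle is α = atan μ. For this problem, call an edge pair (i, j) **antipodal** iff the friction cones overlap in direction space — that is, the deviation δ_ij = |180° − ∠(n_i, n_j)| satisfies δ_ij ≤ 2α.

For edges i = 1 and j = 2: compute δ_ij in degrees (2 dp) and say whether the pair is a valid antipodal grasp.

α = atan 0.8 = 38.66°;  2α = 77.32°
edge 1: e_1 = (+1.60, +0.10);  n_1 = (+0.0624, -0.9981)
edge 2: e_2 = (+0.85, +0.78);  n_2 = (+0.6761, -0.7368)
∠(n_1, n_2) = 38.96°
δ = |180° − 38.96°| = 141.04°
141.04° > 2α = 77.32°  →  invalid

δ = 141.04°, invalid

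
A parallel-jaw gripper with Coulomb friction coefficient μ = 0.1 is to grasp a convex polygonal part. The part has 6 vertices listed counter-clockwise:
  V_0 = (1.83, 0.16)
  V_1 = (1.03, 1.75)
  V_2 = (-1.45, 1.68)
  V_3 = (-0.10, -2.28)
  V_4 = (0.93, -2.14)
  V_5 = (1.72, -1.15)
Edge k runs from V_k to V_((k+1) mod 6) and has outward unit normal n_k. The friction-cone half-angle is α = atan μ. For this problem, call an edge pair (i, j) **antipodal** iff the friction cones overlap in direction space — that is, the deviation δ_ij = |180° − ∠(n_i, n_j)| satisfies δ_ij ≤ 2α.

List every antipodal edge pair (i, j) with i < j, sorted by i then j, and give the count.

count = 2; pairs: (0,2), (1,3)

α = atan 0.1 = 5.71°;  2α = 11.42°
n_0 = (+0.8933, +0.4495)
n_1 = (-0.0282, +0.9996)
n_2 = (-0.9465, -0.3227)
n_3 = (+0.1347, -0.9909)
n_4 = (+0.7816, -0.6237)
n_5 = (+0.9965, -0.0837)
  (0,1): δ = 115.09°  ·
  (0,2): δ = 7.88°  ✓
  (0,3): δ = 71.03°  ·
  (0,4): δ = 114.70°  ·
  (0,5): δ = 148.49°  ·
  (1,2): δ = 72.79°  ·
  (1,3): δ = 6.12°  ✓
  (1,4): δ = 49.79°  ·
  (1,5): δ = 83.58°  ·
  (2,3): δ = 101.08°  ·
  (2,4): δ = 57.41°  ·
  (2,5): δ = 23.62°  ·
  (3,4): δ = 136.33°  ·
  (3,5): δ = 102.54°  ·
  (4,5): δ = 146.21°  ·
antipodal pairs: 2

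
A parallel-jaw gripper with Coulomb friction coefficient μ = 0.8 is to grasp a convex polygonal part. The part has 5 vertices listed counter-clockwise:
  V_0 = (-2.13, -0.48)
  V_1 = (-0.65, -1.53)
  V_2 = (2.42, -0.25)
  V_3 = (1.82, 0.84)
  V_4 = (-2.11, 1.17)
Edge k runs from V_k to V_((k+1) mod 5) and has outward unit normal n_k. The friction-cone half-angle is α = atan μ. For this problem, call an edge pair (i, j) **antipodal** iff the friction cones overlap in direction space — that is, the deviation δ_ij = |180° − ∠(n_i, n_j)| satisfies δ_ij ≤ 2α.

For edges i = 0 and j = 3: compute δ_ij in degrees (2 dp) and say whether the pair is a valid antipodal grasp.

α = atan 0.8 = 38.66°;  2α = 77.32°
edge 0: e_0 = (+1.48, -1.05);  n_0 = (-0.5786, -0.8156)
edge 3: e_3 = (-3.93, +0.33);  n_3 = (+0.0837, +0.9965)
∠(n_0, n_3) = 149.45°
δ = |180° − 149.45°| = 30.55°
30.55° ≤ 2α = 77.32°  →  valid

δ = 30.55°, valid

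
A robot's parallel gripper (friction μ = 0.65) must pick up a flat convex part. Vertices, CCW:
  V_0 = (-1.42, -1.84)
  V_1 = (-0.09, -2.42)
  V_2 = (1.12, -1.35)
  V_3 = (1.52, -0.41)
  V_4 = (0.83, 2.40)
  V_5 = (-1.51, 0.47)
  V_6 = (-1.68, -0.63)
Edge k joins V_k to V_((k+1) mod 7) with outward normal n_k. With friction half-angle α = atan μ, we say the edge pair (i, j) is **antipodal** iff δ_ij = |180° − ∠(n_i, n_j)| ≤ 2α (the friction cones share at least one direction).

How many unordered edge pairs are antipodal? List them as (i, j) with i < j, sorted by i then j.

count = 11; pairs: (0,3), (0,4), (1,4), (1,5), (1,6), (2,4), (2,5), (2,6), (3,4), (3,5), (3,6)

α = atan 0.65 = 33.02°;  2α = 66.05°
n_0 = (-0.3997, -0.9166)
n_1 = (+0.6624, -0.7491)
n_2 = (+0.9202, -0.3916)
n_3 = (+0.9712, +0.2385)
n_4 = (-0.6363, +0.7715)
n_5 = (-0.9883, +0.1527)
n_6 = (-0.9777, -0.2101)
  (0,1): δ = 114.95°  ·
  (0,2): δ = 89.49°  ·
  (0,3): δ = 52.64°  ✓
  (0,4): δ = 63.08°  ✓
  (0,5): δ = 104.78°  ·
  (0,6): δ = 125.69°  ·
  (1,2): δ = 154.54°  ·
  (1,3): δ = 117.69°  ·
  (1,4): δ = 1.97°  ✓
  (1,5): δ = 39.73°  ✓
  (1,6): δ = 60.64°  ✓
  (2,3): δ = 143.15°  ·
  (2,4): δ = 27.43°  ✓
  (2,5): δ = 14.27°  ✓
  (2,6): δ = 35.18°  ✓
  (3,4): δ = 64.28°  ✓
  (3,5): δ = 22.58°  ✓
  (3,6): δ = 1.67°  ✓
  (4,5): δ = 138.30°  ·
  (4,6): δ = 117.39°  ·
  (5,6): δ = 159.09°  ·
antipodal pairs: 11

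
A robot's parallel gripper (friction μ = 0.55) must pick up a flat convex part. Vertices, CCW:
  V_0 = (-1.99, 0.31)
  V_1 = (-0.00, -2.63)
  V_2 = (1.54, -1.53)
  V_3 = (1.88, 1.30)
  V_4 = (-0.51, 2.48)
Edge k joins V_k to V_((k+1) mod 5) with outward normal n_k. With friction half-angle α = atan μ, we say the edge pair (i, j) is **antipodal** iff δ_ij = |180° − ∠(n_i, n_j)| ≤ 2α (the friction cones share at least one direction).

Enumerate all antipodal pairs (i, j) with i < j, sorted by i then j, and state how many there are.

count = 4; pairs: (0,2), (0,3), (1,4), (2,4)

α = atan 0.55 = 28.81°;  2α = 57.62°
n_0 = (-0.8281, -0.5605)
n_1 = (+0.5812, -0.8137)
n_2 = (+0.9929, -0.1193)
n_3 = (+0.4427, +0.8967)
n_4 = (-0.8261, +0.5635)
  (0,1): δ = 88.56°  ·
  (0,2): δ = 40.94°  ✓
  (0,3): δ = 29.63°  ✓
  (0,4): δ = 111.61°  ·
  (1,2): δ = 132.39°  ·
  (1,3): δ = 61.81°  ·
  (1,4): δ = 20.17°  ✓
  (2,3): δ = 109.43°  ·
  (2,4): δ = 27.44°  ✓
  (3,4): δ = 98.02°  ·
antipodal pairs: 4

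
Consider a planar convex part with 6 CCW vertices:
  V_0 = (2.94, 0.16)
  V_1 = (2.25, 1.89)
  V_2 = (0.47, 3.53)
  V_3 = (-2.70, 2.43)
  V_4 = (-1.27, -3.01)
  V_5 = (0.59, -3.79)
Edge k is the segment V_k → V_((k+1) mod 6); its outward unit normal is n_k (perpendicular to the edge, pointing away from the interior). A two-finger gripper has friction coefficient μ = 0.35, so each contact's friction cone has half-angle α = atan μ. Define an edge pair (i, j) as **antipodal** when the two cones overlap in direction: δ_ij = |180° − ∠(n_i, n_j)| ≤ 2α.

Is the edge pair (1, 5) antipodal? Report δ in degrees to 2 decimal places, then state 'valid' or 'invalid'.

α = atan 0.35 = 19.29°;  2α = 38.58°
edge 1: e_1 = (-1.78, +1.64);  n_1 = (+0.6776, +0.7354)
edge 5: e_5 = (+2.35, +3.95);  n_5 = (+0.8594, -0.5113)
∠(n_1, n_5) = 78.09°
δ = |180° − 78.09°| = 101.91°
101.91° > 2α = 38.58°  →  invalid

δ = 101.91°, invalid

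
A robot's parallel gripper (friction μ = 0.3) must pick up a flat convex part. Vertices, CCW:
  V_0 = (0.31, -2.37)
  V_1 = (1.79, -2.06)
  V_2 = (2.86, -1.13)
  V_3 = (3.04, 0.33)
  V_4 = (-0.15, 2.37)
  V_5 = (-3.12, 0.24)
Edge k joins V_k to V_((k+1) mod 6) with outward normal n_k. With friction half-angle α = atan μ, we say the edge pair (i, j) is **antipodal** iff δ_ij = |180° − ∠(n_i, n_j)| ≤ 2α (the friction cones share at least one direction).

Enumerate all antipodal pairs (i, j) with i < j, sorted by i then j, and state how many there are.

count = 3; pairs: (0,4), (1,4), (3,5)

α = atan 0.3 = 16.70°;  2α = 33.40°
n_0 = (+0.2050, -0.9788)
n_1 = (+0.6560, -0.7548)
n_2 = (+0.9925, -0.1224)
n_3 = (+0.5388, +0.8425)
n_4 = (-0.5828, +0.8126)
n_5 = (-0.6056, -0.7958)
  (0,1): δ = 150.83°  ·
  (0,2): δ = 108.86°  ·
  (0,3): δ = 44.43°  ·
  (0,4): δ = 23.82°  ✓
  (0,5): δ = 130.90°  ·
  (1,2): δ = 138.02°  ·
  (1,3): δ = 73.59°  ·
  (1,4): δ = 5.35°  ✓
  (1,5): δ = 101.74°  ·
  (2,3): δ = 115.57°  ·
  (2,4): δ = 47.32°  ·
  (2,5): δ = 59.76°  ·
  (3,4): δ = 111.75°  ·
  (3,5): δ = 4.67°  ✓
  (4,5): δ = 72.92°  ·
antipodal pairs: 3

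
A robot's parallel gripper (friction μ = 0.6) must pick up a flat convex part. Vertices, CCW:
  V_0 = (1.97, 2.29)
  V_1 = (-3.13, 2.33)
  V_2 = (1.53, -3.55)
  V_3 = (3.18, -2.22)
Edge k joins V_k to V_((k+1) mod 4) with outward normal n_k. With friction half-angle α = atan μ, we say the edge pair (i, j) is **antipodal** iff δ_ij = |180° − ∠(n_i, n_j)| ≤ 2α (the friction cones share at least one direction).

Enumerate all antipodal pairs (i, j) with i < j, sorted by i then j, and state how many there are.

count = 3; pairs: (0,1), (0,2), (1,3)

α = atan 0.6 = 30.96°;  2α = 61.93°
n_0 = (+0.0078, +1.0000)
n_1 = (-0.7837, -0.6211)
n_2 = (+0.6276, -0.7786)
n_3 = (+0.9658, +0.2591)
  (0,1): δ = 51.15°  ✓
  (0,2): δ = 39.32°  ✓
  (0,3): δ = 105.47°  ·
  (1,2): δ = 89.53°  ·
  (1,3): δ = 23.38°  ✓
  (2,3): δ = 113.85°  ·
antipodal pairs: 3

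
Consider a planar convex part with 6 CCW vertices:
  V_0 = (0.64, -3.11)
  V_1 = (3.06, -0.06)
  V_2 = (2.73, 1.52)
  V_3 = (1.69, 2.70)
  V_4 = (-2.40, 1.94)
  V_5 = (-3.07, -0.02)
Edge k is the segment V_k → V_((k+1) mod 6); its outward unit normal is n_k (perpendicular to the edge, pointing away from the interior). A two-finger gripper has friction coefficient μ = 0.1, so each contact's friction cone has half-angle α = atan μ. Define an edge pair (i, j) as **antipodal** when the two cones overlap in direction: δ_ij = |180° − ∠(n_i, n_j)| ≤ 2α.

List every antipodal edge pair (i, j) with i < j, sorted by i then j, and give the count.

count = 1; pairs: (2,5)

α = atan 0.1 = 5.71°;  2α = 11.42°
n_0 = (+0.7834, -0.6216)
n_1 = (+0.9789, +0.2044)
n_2 = (+0.7502, +0.6612)
n_3 = (-0.1827, +0.9832)
n_4 = (-0.9462, +0.3235)
n_5 = (-0.6400, -0.7684)
  (0,1): δ = 129.77°  ·
  (0,2): δ = 100.18°  ·
  (0,3): δ = 41.04°  ·
  (0,4): δ = 19.56°  ·
  (0,5): δ = 88.64°  ·
  (1,2): δ = 150.41°  ·
  (1,3): δ = 91.27°  ·
  (1,4): δ = 30.67°  ·
  (1,5): δ = 38.41°  ·
  (2,3): δ = 120.86°  ·
  (2,4): δ = 60.26°  ·
  (2,5): δ = 8.82°  ✓
  (3,4): δ = 119.40°  ·
  (3,5): δ = 50.32°  ·
  (4,5): δ = 110.92°  ·
antipodal pairs: 1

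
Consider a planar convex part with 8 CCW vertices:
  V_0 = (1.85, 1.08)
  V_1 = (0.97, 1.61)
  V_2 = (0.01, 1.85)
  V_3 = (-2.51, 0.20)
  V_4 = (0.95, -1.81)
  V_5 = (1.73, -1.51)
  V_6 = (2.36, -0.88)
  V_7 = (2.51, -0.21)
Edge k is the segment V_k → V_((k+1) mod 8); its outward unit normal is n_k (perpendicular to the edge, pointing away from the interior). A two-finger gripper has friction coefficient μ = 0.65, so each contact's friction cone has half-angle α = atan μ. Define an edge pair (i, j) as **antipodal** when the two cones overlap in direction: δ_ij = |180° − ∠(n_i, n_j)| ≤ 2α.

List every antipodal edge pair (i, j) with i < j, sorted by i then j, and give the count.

count = 10; pairs: (0,3), (0,4), (1,3), (1,4), (1,5), (2,3), (2,4), (2,5), (2,6), (3,7)

α = atan 0.65 = 33.02°;  2α = 66.05°
n_0 = (+0.5159, +0.8566)
n_1 = (+0.2425, +0.9701)
n_2 = (-0.5478, +0.8366)
n_3 = (-0.5023, -0.8647)
n_4 = (+0.3590, -0.9333)
n_5 = (+0.7071, -0.7071)
n_6 = (+0.9758, -0.2185)
n_7 = (+0.8902, +0.4555)
  (0,1): δ = 162.98°  ·
  (0,2): δ = 115.73°  ·
  (0,3): δ = 0.91°  ✓
  (0,4): δ = 52.10°  ✓
  (0,5): δ = 76.06°  ·
  (0,6): δ = 108.44°  ·
  (0,7): δ = 148.15°  ·
  (1,2): δ = 132.75°  ·
  (1,3): δ = 16.12°  ✓
  (1,4): δ = 35.07°  ✓
  (1,5): δ = 59.04°  ✓
  (1,6): δ = 91.42°  ·
  (1,7): δ = 131.13°  ·
  (2,3): δ = 63.37°  ✓
  (2,4): δ = 12.18°  ✓
  (2,5): δ = 11.78°  ✓
  (2,6): δ = 44.17°  ✓
  (2,7): δ = 83.88°  ·
  (3,4): δ = 128.81°  ·
  (3,5): δ = 104.85°  ·
  (3,6): δ = 72.47°  ·
  (3,7): δ = 32.75°  ✓
  (4,5): δ = 156.04°  ·
  (4,6): δ = 123.66°  ·
  (4,7): δ = 83.94°  ·
  (5,6): δ = 147.62°  ·
  (5,7): δ = 107.90°  ·
  (6,7): δ = 140.29°  ·
antipodal pairs: 10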